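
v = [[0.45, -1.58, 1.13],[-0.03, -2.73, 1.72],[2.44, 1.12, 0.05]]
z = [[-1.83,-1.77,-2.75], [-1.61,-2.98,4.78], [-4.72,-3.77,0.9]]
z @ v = [[-7.48, 4.64, -5.25], [11.03, 16.03, -6.71], [0.19, 18.76, -11.77]]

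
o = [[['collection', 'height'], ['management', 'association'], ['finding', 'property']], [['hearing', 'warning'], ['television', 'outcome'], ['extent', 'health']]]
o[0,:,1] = ['height', 'association', 'property']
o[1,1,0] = 'television'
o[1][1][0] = 'television'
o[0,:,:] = [['collection', 'height'], ['management', 'association'], ['finding', 'property']]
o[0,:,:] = [['collection', 'height'], ['management', 'association'], ['finding', 'property']]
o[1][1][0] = 'television'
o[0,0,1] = 'height'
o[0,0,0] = 'collection'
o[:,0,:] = [['collection', 'height'], ['hearing', 'warning']]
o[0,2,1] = 'property'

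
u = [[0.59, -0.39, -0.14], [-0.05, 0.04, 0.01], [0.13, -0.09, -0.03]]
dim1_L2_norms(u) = [0.72, 0.06, 0.16]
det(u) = -0.00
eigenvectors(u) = [[-0.97, 0.45, 0.37], [0.08, 0.81, 0.23], [-0.22, -0.38, 0.9]]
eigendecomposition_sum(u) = [[0.59, -0.39, -0.14], [-0.05, 0.03, 0.01], [0.13, -0.09, -0.03]] + [[0.0, 0.00, -0.00], [0.00, 0.01, -0.0], [-0.00, -0.0, 0.00]] + [[0.00, -0.00, -0.00], [0.00, -0.0, -0.00], [0.0, -0.00, -0.0]]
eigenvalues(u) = [0.59, 0.01, -0.0]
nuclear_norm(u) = 0.75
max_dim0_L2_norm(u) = 0.61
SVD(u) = [[-0.97,-0.18,-0.15], [0.09,-0.87,0.49], [-0.22,0.46,0.86]] @ diag([0.7415176601678655, 0.0071780472023077885, 0.0001878763833492376]) @ [[-0.82, 0.54, 0.19], [-0.44, -0.81, 0.39], [-0.37, -0.23, -0.9]]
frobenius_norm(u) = 0.74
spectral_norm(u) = 0.74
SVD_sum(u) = [[0.59, -0.39, -0.14],[-0.05, 0.03, 0.01],[0.13, -0.09, -0.03]] + [[0.0, 0.00, -0.00], [0.0, 0.01, -0.00], [-0.00, -0.00, 0.00]] + [[0.0, 0.0, 0.00], [-0.0, -0.0, -0.0], [-0.00, -0.00, -0.0]]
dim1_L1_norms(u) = [1.12, 0.1, 0.25]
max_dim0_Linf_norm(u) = 0.59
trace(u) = 0.60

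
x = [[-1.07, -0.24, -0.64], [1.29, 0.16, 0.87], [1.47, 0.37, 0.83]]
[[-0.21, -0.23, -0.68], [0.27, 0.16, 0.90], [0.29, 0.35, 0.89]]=x@[[0.07, 0.05, 0.20], [0.05, 0.84, -0.04], [0.20, -0.04, 0.74]]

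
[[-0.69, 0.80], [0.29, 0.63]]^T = [[-0.69, 0.29], [0.8, 0.63]]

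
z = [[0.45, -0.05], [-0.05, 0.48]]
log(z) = [[-0.80,-0.11], [-0.11,-0.74]]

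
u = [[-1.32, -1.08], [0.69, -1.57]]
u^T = [[-1.32,  0.69], [-1.08,  -1.57]]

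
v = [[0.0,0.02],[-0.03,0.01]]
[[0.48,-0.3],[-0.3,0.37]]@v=[[0.01,  0.01], [-0.01,  -0.0]]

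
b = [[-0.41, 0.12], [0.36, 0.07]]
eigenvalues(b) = [-0.49, 0.15]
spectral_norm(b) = 0.55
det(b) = -0.07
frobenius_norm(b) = 0.56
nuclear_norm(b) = 0.68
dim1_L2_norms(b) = [0.43, 0.37]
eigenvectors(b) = [[-0.84, -0.21], [0.54, -0.98]]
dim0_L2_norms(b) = [0.55, 0.14]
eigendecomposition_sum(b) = [[-0.43, 0.09], [0.28, -0.06]] + [[0.02, 0.03],[0.08, 0.13]]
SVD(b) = [[-0.76, 0.64], [0.64, 0.76]] @ diag([0.547497775436391, 0.13132473450269466]) @ [[1.00, -0.09],[0.09, 1.00]]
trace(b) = -0.34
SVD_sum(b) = [[-0.42, 0.04], [0.35, -0.03]] + [[0.01,0.08], [0.01,0.1]]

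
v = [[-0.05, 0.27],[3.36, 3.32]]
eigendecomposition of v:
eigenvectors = [[-0.73, -0.07],[0.68, -1.00]]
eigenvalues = [-0.3, 3.57]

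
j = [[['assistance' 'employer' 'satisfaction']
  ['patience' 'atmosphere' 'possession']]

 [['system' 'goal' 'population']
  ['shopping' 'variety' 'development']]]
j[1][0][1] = 'goal'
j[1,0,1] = 'goal'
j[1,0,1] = 'goal'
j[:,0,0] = ['assistance', 'system']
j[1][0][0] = 'system'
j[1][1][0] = 'shopping'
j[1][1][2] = 'development'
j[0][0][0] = 'assistance'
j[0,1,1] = 'atmosphere'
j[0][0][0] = 'assistance'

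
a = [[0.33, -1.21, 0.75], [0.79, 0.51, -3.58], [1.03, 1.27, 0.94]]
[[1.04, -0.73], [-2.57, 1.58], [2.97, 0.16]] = a@[[1.57,0.03], [0.25,0.38], [1.1,-0.38]]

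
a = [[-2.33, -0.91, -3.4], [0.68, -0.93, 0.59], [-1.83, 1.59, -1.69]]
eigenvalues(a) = [-4.68, 0.24, -0.51]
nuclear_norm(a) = 7.04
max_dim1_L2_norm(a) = 4.22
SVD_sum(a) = [[-2.52, 0.21, -3.18], [0.58, -0.05, 0.73], [-1.57, 0.13, -1.99]] + [[0.18, -1.12, -0.22], [0.14, -0.87, -0.17], [-0.24, 1.47, 0.28]] + [[0.00,0.00,-0.00], [-0.04,-0.01,0.03], [-0.02,-0.01,0.02]]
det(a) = 0.57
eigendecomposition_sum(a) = [[-2.34, 0.61, -2.79], [0.71, -0.19, 0.84], [-1.81, 0.47, -2.15]] + [[0.09, -0.47, -0.29], [0.02, -0.08, -0.05], [-0.07, 0.37, 0.24]] + [[-0.07,-1.06,-0.32],[-0.04,-0.66,-0.20],[0.05,0.74,0.23]]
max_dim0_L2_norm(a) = 3.84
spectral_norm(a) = 4.88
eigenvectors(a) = [[0.77, -0.77, 0.73], [-0.23, -0.14, 0.46], [0.59, 0.62, -0.51]]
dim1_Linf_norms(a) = [3.4, 0.93, 1.83]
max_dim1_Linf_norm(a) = 3.4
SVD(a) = [[-0.83, -0.55, -0.08],[0.19, -0.43, 0.88],[-0.52, 0.72, 0.46]] @ diag([4.878290808298014, 2.1034933007975547, 0.055630236157158924]) @ [[0.62,-0.05,0.78], [-0.16,0.97,0.19], [-0.77,-0.24,0.59]]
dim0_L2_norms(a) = [3.04, 2.05, 3.84]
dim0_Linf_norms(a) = [2.33, 1.59, 3.4]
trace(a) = -4.95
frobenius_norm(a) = 5.31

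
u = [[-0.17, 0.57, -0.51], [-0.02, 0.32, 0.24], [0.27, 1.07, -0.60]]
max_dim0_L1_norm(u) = 1.96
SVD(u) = [[0.50, -0.51, -0.7], [0.1, 0.84, -0.54], [0.86, 0.20, 0.47]] @ diag([1.4528007371139158, 0.40994616327022076, 0.2709504778761039]) @ [[0.10,0.85,-0.51], [0.3,0.47,0.83], [0.95,-0.24,-0.21]]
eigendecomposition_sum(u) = [[-0.09+0.49j, (0.26+0.54j), -0.26-0.62j], [(-0.02-0.07j), (-0.07-0.06j), (0.08+0.07j)], [0.13+0.27j, 0.31+0.18j, (-0.34-0.21j)]] + [[(-0.09-0.49j), 0.26-0.54j, (-0.26+0.62j)], [-0.02+0.07j, (-0.07+0.06j), (0.08-0.07j)], [0.13-0.27j, (0.31-0.18j), (-0.34+0.21j)]] + [[0.00+0.00j, 0.05+0.00j, 0.01-0.00j],[0.02+0.00j, (0.46+0j), 0.09-0.00j],[(0.02+0j), 0.44+0.00j, (0.08-0j)]]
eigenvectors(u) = [[-0.85+0.00j, (-0.85-0j), 0.08+0.00j], [(0.12-0.06j), (0.12+0.06j), 0.72+0.00j], [(-0.42+0.29j), -0.42-0.29j, (0.69+0j)]]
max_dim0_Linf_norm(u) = 1.07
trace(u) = -0.45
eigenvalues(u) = [(-0.5+0.21j), (-0.5-0.21j), (0.55+0j)]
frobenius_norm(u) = 1.53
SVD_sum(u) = [[0.07, 0.62, -0.38], [0.01, 0.13, -0.08], [0.12, 1.06, -0.64]] + [[-0.06, -0.10, -0.17], [0.10, 0.16, 0.28], [0.03, 0.04, 0.07]] + [[-0.18, 0.05, 0.04], [-0.14, 0.03, 0.03], [0.12, -0.03, -0.03]]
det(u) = 0.16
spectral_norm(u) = 1.45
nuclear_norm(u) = 2.13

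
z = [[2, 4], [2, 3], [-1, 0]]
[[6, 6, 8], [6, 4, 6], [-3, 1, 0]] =z @[[3, -1, 0], [0, 2, 2]]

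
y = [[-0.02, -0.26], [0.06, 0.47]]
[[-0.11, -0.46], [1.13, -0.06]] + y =[[-0.13, -0.72], [1.19, 0.41]]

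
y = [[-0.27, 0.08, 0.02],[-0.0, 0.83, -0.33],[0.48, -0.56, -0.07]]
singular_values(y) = [1.07, 0.52, 0.08]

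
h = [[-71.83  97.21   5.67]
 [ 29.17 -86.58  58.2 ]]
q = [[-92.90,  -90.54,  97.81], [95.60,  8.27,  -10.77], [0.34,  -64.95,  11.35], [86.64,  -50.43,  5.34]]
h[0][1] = 97.21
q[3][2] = 5.34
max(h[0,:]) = 97.21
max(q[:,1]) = 8.27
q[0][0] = -92.9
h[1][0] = 29.17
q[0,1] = -90.54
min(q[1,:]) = -10.77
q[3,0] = 86.64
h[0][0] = -71.83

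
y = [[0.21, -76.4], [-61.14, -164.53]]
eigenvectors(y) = [[0.95, 0.37],[-0.31, 0.93]]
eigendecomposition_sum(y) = [[22.01, -8.88], [-7.10, 2.87]] + [[-21.80, -67.52],[-54.04, -167.4]]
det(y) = -4705.65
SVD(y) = [[0.38, 0.92], [0.92, -0.38]] @ diag([189.81744244946407, 24.79038406205902]) @ [[-0.3, -0.95], [0.95, -0.3]]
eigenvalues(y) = [24.87, -189.19]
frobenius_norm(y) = 191.43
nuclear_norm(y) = 214.61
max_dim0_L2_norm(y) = 181.4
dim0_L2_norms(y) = [61.14, 181.4]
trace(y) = -164.32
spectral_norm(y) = 189.82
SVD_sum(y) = [[-21.65, -69.60], [-52.05, -167.36]] + [[21.86, -6.80], [-9.09, 2.83]]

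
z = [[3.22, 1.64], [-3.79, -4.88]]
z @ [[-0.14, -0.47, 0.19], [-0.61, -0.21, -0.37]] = [[-1.45, -1.86, 0.01], [3.51, 2.81, 1.09]]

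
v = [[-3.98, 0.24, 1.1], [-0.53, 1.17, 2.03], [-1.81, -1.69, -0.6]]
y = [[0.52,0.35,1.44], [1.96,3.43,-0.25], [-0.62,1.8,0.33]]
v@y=[[-2.28, 1.41, -5.43], [0.76, 7.48, -0.39], [-3.88, -7.51, -2.38]]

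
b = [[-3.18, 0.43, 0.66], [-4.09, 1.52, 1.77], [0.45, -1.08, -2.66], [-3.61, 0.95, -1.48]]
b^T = [[-3.18,-4.09,0.45,-3.61], [0.43,1.52,-1.08,0.95], [0.66,1.77,-2.66,-1.48]]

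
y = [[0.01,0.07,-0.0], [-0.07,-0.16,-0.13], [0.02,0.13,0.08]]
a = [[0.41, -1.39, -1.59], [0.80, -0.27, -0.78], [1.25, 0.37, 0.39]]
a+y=[[0.42, -1.32, -1.59], [0.73, -0.43, -0.91], [1.27, 0.50, 0.47]]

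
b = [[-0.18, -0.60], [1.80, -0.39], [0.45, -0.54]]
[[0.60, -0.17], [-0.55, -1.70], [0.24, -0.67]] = b@[[-0.49, -0.83], [-0.86, 0.54]]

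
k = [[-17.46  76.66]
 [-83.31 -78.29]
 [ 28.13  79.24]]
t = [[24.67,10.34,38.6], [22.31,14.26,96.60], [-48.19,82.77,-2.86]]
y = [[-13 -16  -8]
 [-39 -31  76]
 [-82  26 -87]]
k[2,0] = 28.13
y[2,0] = -82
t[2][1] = 82.77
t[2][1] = 82.77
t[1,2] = 96.6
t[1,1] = 14.26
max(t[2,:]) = 82.77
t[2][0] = -48.19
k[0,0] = -17.46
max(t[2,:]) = 82.77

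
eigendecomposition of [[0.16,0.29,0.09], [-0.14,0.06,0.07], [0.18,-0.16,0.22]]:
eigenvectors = [[(-0.63+0j), -0.63-0.00j, 0.47+0.00j], [0.06-0.55j, 0.06+0.55j, (-0.02+0j)], [(0.51+0.18j), (0.51-0.18j), (0.88+0j)]]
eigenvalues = [(0.06+0.23j), (0.06-0.23j), (0.32+0j)]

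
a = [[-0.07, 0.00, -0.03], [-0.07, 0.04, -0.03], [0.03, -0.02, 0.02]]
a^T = [[-0.07, -0.07, 0.03], [0.00, 0.04, -0.02], [-0.03, -0.03, 0.02]]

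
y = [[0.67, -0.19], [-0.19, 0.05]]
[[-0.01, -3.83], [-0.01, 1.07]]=y@[[1.03,  -4.45],[3.69,  4.49]]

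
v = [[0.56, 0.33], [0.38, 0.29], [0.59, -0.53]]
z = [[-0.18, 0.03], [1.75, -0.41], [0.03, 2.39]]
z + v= [[0.38, 0.36], [2.13, -0.12], [0.62, 1.86]]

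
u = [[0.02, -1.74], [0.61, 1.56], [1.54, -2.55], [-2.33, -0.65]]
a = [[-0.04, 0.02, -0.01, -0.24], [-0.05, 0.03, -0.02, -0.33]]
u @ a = [[0.09, -0.05, 0.03, 0.57], [-0.1, 0.06, -0.04, -0.66], [0.07, -0.05, 0.04, 0.47], [0.13, -0.07, 0.04, 0.77]]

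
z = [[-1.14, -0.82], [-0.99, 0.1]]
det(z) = -0.93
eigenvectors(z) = [[-0.87, 0.43], [-0.5, -0.90]]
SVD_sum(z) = [[-1.26, -0.54], [-0.8, -0.34]] + [[0.12, -0.28],[-0.19, 0.44]]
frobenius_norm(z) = 1.72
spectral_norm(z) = 1.62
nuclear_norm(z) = 2.19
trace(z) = -1.04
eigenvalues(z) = [-1.61, 0.57]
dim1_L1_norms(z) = [1.96, 1.09]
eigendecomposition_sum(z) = [[-1.26, -0.60], [-0.73, -0.35]] + [[0.12, -0.22], [-0.26, 0.45]]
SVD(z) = [[-0.84, -0.54], [-0.54, 0.84]] @ diag([1.6239086116262054, 0.5701059735577673]) @ [[0.92, 0.39], [-0.39, 0.92]]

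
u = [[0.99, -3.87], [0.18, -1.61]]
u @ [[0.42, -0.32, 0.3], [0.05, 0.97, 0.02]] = [[0.22, -4.07, 0.22], [-0.0, -1.62, 0.02]]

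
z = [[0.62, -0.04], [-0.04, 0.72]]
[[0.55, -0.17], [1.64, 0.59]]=z@[[1.03, -0.23], [2.34, 0.80]]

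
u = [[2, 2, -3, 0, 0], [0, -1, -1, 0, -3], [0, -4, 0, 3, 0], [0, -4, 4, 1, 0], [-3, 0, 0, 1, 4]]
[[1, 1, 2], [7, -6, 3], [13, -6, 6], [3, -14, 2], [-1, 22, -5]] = u @ [[0, -4, 1], [-4, 0, 0], [-3, -3, 0], [-1, -2, 2], [0, 3, -1]]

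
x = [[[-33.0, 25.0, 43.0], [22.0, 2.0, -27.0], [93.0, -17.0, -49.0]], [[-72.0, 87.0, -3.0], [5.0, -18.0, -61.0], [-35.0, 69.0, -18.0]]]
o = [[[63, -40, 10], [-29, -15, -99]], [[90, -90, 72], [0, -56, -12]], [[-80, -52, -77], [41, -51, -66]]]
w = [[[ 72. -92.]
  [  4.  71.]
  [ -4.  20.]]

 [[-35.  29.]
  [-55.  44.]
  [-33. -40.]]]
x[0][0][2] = 43.0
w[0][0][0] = 72.0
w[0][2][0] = -4.0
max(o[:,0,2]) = 72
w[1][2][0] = -33.0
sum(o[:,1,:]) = -287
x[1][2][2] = -18.0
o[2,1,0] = 41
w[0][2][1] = 20.0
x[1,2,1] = 69.0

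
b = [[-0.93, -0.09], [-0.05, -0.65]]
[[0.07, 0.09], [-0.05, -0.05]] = b @ [[-0.08, -0.1], [0.09, 0.08]]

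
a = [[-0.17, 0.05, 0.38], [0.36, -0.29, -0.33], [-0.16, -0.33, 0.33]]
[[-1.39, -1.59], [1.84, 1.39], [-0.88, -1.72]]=a @ [[1.9, 1.08], [-0.94, 0.88], [-2.68, -3.82]]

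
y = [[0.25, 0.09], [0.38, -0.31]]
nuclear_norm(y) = 0.73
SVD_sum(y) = [[0.14,-0.09], [0.42,-0.25]] + [[0.11, 0.18], [-0.04, -0.06]]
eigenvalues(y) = [0.31, -0.37]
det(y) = -0.11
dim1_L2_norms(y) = [0.27, 0.49]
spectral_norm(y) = 0.51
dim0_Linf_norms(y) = [0.38, 0.31]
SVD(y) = [[-0.33,  -0.94], [-0.94,  0.33]] @ diag([0.5136184634782933, 0.21747660557907628]) @ [[-0.86,0.51], [-0.51,-0.86]]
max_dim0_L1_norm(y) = 0.63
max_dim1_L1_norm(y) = 0.69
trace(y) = -0.06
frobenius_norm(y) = 0.56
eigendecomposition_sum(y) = [[0.28, 0.04], [0.17, 0.03]] + [[-0.03, 0.05], [0.21, -0.34]]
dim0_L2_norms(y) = [0.45, 0.32]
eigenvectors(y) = [[0.85, -0.14],[0.53, 0.99]]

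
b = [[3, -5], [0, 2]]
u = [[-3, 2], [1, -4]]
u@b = [[-9, 19], [3, -13]]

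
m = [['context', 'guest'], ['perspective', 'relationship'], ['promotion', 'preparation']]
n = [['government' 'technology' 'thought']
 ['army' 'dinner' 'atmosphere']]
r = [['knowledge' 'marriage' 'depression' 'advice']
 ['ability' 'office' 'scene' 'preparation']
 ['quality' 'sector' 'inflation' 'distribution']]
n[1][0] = 'army'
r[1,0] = 'ability'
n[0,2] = 'thought'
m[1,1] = 'relationship'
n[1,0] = 'army'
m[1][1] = 'relationship'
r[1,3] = 'preparation'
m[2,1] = 'preparation'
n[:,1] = ['technology', 'dinner']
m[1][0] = 'perspective'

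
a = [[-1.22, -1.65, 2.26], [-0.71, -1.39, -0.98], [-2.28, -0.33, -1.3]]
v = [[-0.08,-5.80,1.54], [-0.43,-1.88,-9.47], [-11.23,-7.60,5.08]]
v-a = [[1.14, -4.15, -0.72], [0.28, -0.49, -8.49], [-8.95, -7.27, 6.38]]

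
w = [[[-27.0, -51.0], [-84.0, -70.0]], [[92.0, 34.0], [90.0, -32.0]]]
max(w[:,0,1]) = 34.0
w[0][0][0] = -27.0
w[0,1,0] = -84.0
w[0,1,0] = -84.0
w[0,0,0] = -27.0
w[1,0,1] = 34.0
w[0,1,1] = -70.0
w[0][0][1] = -51.0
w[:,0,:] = [[-27.0, -51.0], [92.0, 34.0]]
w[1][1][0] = 90.0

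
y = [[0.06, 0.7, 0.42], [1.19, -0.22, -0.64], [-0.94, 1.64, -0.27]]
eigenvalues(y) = [(0.84+0j), (-0.64+1.14j), (-0.64-1.14j)]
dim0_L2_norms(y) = [1.52, 1.8, 0.81]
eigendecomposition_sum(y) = [[(0.54+0j), (0.35+0j), -0.00-0.00j], [(0.46+0j), 0.31+0.00j, -0.00-0.00j], [0.23+0.00j, (0.15+0j), -0.00-0.00j]] + [[-0.24+0.14j,(0.17-0.22j),0.21+0.12j], [(0.36-0.21j),-0.26+0.33j,(-0.32-0.18j)], [(-0.58-0.53j),(0.74+0.28j),-0.13+0.67j]] + [[(-0.24-0.14j),0.17+0.22j,(0.21-0.12j)], [0.36+0.21j,-0.26-0.33j,-0.32+0.18j], [(-0.58+0.53j),0.74-0.28j,(-0.13-0.67j)]]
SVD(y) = [[0.25, 0.17, -0.95],[-0.44, 0.90, 0.04],[0.86, 0.41, 0.30]] @ diag([2.1466268162485007, 1.0983542861802418, 0.6130343985391971]) @ [[-0.62, 0.78, 0.07], [0.63, 0.54, -0.56], [-0.48, -0.30, -0.83]]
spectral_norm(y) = 2.15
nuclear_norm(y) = 3.86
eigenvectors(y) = [[(-0.72+0j),0.09-0.28j,(0.09+0.28j)], [(-0.62+0j),(-0.14+0.43j),(-0.14-0.43j)], [(-0.31+0j),(0.84+0j),0.84-0.00j]]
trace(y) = -0.43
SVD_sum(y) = [[-0.33,  0.43,  0.04], [0.59,  -0.75,  -0.07], [-1.14,  1.45,  0.14]] + [[0.11, 0.1, -0.10], [0.62, 0.53, -0.55], [0.28, 0.25, -0.25]] + [[0.28, 0.17, 0.48], [-0.01, -0.01, -0.02], [-0.09, -0.05, -0.15]]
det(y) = 1.45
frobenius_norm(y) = 2.49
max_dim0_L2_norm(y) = 1.8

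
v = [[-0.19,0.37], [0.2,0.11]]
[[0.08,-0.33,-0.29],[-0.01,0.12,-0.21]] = v@[[-0.14,0.85,-0.46],[0.15,-0.45,-1.03]]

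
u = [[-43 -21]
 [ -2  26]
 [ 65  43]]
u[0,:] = [-43, -21]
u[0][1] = -21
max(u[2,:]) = 65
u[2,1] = 43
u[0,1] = -21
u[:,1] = [-21, 26, 43]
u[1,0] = -2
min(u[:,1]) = -21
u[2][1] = 43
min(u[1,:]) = -2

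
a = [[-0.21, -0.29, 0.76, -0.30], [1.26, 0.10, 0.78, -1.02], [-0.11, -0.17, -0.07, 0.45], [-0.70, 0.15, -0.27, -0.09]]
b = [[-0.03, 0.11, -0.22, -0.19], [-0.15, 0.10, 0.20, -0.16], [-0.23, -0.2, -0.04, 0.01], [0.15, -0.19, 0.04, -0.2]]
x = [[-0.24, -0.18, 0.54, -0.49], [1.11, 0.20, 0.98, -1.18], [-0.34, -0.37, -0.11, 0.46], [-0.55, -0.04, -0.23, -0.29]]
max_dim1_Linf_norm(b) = 0.23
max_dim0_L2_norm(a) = 1.46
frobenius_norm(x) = 2.27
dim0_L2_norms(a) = [1.46, 0.38, 1.12, 1.16]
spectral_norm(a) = 1.95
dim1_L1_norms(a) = [1.56, 3.16, 0.8, 1.21]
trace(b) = -0.17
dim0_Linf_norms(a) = [1.26, 0.29, 0.78, 1.02]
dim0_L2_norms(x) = [1.31, 0.46, 1.15, 1.39]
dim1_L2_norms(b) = [0.31, 0.31, 0.31, 0.32]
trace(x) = -0.44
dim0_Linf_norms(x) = [1.11, 0.37, 0.98, 1.18]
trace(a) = -0.27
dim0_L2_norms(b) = [0.31, 0.31, 0.3, 0.32]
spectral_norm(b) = 0.33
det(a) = 0.00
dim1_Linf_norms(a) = [0.76, 1.26, 0.45, 0.7]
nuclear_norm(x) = 3.52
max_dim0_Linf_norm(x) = 1.18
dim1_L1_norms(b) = [0.55, 0.61, 0.48, 0.58]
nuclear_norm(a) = 3.40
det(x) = 0.12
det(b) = 0.01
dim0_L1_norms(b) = [0.56, 0.6, 0.5, 0.56]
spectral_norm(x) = 2.05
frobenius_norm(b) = 0.62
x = b + a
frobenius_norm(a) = 2.21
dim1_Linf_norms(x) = [0.54, 1.18, 0.46, 0.55]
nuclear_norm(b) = 1.25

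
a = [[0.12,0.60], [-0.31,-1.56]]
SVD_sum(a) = [[0.12,  0.60], [-0.31,  -1.56]] + [[0.0, -0.00], [0.00, -0.00]]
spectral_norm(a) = 1.70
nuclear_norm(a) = 1.70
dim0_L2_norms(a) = [0.33, 1.67]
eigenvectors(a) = [[0.98,  -0.36], [-0.19,  0.93]]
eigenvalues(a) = [0.0, -1.44]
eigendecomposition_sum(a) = [[0.00, 0.00], [-0.0, -0.0]] + [[0.12,  0.60], [-0.31,  -1.56]]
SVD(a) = [[-0.36, 0.93], [0.93, 0.36]] @ diag([1.7041418673776025, 0.0007041667263573538]) @ [[-0.2, -0.98],[0.98, -0.20]]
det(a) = -0.00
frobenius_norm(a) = 1.70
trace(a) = -1.44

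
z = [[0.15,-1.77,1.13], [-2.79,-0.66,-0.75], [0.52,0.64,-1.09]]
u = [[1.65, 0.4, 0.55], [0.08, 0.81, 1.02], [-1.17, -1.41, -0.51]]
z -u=[[-1.50, -2.17, 0.58], [-2.87, -1.47, -1.77], [1.69, 2.05, -0.58]]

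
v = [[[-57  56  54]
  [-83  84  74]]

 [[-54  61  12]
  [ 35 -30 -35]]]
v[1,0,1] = 61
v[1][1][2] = -35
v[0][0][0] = -57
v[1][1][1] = -30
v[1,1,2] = -35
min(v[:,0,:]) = -57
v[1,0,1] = 61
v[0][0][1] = 56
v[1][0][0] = -54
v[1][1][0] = 35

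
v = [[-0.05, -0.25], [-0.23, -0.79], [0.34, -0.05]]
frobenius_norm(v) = 0.93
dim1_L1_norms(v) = [0.3, 1.02, 0.39]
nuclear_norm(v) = 1.20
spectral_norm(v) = 0.86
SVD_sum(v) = [[-0.07, -0.24], [-0.24, -0.79], [0.02, 0.05]] + [[0.02, -0.01],[0.01, -0.00],[0.32, -0.10]]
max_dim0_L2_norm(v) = 0.83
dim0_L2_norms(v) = [0.41, 0.83]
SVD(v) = [[-0.29,-0.08], [-0.95,-0.04], [0.06,-1.00]] @ diag([0.8625009206031989, 0.34086971405308875]) @ [[0.30,0.96],[-0.96,0.3]]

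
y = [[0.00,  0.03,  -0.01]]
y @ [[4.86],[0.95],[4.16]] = [[-0.01]]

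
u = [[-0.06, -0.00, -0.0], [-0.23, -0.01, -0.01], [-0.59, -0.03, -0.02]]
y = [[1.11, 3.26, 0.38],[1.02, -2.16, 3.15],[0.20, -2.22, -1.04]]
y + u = [[1.05,3.26,0.38],[0.79,-2.17,3.14],[-0.39,-2.25,-1.06]]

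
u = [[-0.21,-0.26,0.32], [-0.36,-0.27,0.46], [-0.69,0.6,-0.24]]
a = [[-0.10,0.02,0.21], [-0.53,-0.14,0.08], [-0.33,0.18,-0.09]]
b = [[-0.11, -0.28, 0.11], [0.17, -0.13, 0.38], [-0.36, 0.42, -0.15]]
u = b + a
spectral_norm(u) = 0.96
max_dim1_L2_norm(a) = 0.55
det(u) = 0.02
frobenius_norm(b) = 0.79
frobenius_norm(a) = 0.71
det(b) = 0.05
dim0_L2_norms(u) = [0.81, 0.71, 0.61]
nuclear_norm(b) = 1.23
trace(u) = -0.72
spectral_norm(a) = 0.64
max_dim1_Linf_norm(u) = 0.69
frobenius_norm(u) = 1.23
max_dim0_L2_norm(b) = 0.52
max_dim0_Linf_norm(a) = 0.53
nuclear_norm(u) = 1.76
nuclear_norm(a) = 1.09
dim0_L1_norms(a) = [0.96, 0.34, 0.38]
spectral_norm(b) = 0.69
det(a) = -0.03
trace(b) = -0.39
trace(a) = -0.33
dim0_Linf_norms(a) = [0.53, 0.18, 0.21]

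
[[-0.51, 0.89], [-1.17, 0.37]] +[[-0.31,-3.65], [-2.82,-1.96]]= [[-0.82,  -2.76], [-3.99,  -1.59]]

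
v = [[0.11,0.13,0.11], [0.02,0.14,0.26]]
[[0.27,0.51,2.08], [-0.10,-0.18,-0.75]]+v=[[0.38, 0.64, 2.19],[-0.08, -0.04, -0.49]]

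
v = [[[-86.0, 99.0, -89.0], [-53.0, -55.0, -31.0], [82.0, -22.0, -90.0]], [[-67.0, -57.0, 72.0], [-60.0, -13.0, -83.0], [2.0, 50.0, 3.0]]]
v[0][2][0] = 82.0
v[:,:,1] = [[99.0, -55.0, -22.0], [-57.0, -13.0, 50.0]]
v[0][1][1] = -55.0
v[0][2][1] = -22.0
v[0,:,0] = [-86.0, -53.0, 82.0]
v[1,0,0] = -67.0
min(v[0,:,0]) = -86.0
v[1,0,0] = -67.0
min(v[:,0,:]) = -89.0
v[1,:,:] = [[-67.0, -57.0, 72.0], [-60.0, -13.0, -83.0], [2.0, 50.0, 3.0]]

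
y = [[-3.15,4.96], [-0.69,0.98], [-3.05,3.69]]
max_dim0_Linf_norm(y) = 4.96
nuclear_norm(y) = 8.12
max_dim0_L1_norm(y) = 9.63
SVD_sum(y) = [[-3.39, 4.79],[-0.69, 0.98],[-2.76, 3.90]] + [[0.24,0.17], [0.00,0.0], [-0.29,-0.21]]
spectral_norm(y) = 7.66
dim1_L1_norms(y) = [8.11, 1.67, 6.74]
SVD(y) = [[-0.77, 0.63], [-0.16, 0.01], [-0.62, -0.78]] @ diag([7.659281112299349, 0.4632632542889858]) @ [[0.58, -0.82], [0.82, 0.58]]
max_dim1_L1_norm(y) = 8.11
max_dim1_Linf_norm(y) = 4.96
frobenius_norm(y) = 7.67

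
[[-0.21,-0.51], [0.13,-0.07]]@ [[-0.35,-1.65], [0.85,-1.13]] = [[-0.36, 0.92], [-0.10, -0.14]]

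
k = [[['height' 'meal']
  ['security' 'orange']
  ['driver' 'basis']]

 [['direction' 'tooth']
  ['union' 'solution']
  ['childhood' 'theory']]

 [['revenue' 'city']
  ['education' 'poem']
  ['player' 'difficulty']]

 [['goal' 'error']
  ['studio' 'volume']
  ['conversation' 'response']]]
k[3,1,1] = 'volume'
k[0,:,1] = ['meal', 'orange', 'basis']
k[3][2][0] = 'conversation'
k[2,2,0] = 'player'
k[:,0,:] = [['height', 'meal'], ['direction', 'tooth'], ['revenue', 'city'], ['goal', 'error']]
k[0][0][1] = 'meal'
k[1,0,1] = 'tooth'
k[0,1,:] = ['security', 'orange']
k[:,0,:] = [['height', 'meal'], ['direction', 'tooth'], ['revenue', 'city'], ['goal', 'error']]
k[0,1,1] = 'orange'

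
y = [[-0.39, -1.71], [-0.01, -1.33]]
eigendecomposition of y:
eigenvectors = [[1.00, 0.87], [-0.01, 0.49]]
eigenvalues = [-0.37, -1.35]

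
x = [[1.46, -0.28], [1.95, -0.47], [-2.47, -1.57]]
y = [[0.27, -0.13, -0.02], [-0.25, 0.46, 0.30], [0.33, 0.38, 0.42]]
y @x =[[0.19,0.02], [-0.21,-0.62], [0.19,-0.93]]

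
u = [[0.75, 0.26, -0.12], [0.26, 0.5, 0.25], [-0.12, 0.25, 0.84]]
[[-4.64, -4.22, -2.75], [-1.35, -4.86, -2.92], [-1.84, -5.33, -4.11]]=u @ [[-8.24,-5.13,-4.09], [3.84,-4.12,-1.15], [-4.51,-5.85,-5.14]]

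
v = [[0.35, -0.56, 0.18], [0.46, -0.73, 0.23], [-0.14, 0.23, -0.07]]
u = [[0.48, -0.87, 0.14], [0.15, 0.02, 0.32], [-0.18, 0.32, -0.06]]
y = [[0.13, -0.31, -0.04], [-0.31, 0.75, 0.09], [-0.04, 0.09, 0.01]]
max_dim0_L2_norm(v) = 0.95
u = y + v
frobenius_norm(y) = 0.89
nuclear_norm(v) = 1.17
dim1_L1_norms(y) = [0.48, 1.15, 0.14]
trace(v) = -0.45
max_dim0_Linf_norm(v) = 0.73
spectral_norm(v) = 1.16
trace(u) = 0.44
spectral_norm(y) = 0.89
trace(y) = 0.89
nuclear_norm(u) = 1.41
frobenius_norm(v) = 1.16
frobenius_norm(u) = 1.13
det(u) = -0.00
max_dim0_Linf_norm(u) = 0.87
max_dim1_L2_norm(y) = 0.82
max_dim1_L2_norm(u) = 1.0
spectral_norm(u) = 1.08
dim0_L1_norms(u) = [0.81, 1.21, 0.52]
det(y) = -0.00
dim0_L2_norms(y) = [0.34, 0.82, 0.1]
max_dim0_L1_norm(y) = 1.15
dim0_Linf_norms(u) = [0.48, 0.87, 0.32]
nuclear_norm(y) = 0.90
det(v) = 0.00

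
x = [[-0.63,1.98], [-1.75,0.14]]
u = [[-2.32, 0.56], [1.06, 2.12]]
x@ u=[[3.56, 3.84], [4.21, -0.68]]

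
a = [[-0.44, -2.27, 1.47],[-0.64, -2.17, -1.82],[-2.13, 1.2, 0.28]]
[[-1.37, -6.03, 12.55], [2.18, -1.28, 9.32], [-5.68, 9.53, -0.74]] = a @[[2.16, -3.21, -2.06], [-0.61, 2.52, -4.50], [-1.23, -1.17, 0.97]]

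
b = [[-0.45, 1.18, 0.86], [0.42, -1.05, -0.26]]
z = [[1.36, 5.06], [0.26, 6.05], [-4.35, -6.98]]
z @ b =[[1.51, -3.71, -0.15], [2.42, -6.05, -1.35], [-0.97, 2.2, -1.93]]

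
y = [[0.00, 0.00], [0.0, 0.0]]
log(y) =[[-46.05, 0.00],[0.0, -46.05]]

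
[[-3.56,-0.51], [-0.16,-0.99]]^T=[[-3.56, -0.16], [-0.51, -0.99]]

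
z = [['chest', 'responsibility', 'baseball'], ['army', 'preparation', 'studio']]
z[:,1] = ['responsibility', 'preparation']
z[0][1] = 'responsibility'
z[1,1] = 'preparation'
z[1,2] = 'studio'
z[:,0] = ['chest', 'army']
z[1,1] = 'preparation'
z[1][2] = 'studio'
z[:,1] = ['responsibility', 'preparation']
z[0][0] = 'chest'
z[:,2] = ['baseball', 'studio']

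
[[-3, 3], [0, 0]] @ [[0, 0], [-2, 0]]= [[-6, 0], [0, 0]]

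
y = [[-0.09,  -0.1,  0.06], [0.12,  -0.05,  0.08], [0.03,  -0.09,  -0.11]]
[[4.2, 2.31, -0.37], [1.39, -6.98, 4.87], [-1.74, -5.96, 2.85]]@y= [[-0.11, -0.50, 0.48], [-0.82, -0.23, -1.01], [-0.47, 0.22, -0.89]]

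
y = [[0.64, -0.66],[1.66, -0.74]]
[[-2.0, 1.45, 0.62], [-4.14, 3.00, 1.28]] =y@[[-2.01, 1.46, 0.62], [1.08, -0.78, -0.34]]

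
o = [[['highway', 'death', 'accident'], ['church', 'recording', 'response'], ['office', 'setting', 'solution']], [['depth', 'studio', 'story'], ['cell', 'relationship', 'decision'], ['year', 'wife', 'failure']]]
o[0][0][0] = 'highway'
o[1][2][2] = 'failure'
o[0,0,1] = 'death'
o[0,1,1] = 'recording'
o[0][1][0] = 'church'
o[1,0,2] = 'story'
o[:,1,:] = [['church', 'recording', 'response'], ['cell', 'relationship', 'decision']]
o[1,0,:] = ['depth', 'studio', 'story']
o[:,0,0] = ['highway', 'depth']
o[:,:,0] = [['highway', 'church', 'office'], ['depth', 'cell', 'year']]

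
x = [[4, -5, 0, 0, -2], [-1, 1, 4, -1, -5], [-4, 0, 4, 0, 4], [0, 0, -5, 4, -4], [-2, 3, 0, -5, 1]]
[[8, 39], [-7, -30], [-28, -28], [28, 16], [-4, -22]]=x @ [[1, 4], [0, -5], [-4, -4], [0, 0], [-2, 1]]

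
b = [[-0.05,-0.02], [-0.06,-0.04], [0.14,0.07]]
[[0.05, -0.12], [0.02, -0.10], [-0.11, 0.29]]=b @ [[-2.11, 3.46], [2.69, -2.79]]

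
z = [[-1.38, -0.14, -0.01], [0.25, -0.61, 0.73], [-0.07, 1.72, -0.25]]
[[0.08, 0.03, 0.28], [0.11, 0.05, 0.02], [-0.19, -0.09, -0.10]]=z@[[-0.05, -0.02, -0.20], [-0.10, -0.05, -0.06], [0.08, 0.04, 0.04]]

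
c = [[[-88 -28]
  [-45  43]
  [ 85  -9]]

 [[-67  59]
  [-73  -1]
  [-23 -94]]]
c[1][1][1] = -1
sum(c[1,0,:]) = -8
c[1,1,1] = -1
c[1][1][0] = -73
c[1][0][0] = -67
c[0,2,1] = -9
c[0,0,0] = -88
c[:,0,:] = [[-88, -28], [-67, 59]]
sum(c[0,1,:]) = -2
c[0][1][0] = -45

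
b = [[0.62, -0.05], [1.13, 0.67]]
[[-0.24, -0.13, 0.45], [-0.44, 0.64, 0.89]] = b @ [[-0.39, -0.11, 0.73],[0.00, 1.14, 0.09]]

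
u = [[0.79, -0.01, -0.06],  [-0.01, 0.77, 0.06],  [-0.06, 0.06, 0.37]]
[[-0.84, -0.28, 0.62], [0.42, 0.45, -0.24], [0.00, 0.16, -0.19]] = u @ [[-1.07, -0.33, 0.76], [0.55, 0.56, -0.27], [-0.26, 0.28, -0.35]]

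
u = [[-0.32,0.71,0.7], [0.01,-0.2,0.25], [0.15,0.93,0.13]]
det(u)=0.136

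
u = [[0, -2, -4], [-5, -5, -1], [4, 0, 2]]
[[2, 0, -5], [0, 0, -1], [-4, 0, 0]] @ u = [[-20, -4, -18], [-4, 0, -2], [0, 8, 16]]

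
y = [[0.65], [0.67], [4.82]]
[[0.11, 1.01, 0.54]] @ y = [[3.35]]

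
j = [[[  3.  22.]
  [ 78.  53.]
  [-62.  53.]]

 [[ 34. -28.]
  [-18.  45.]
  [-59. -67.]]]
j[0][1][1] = 53.0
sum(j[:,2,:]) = -135.0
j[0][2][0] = -62.0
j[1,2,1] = -67.0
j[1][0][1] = -28.0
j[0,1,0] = 78.0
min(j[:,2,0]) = -62.0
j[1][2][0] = -59.0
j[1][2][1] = -67.0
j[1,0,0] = 34.0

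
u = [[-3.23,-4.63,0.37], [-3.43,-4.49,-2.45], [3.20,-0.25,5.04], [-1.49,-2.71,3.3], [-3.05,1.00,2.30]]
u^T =[[-3.23, -3.43, 3.20, -1.49, -3.05],[-4.63, -4.49, -0.25, -2.71, 1.0],[0.37, -2.45, 5.04, 3.3, 2.3]]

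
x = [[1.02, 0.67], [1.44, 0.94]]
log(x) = [[-2.43+1.51j, (2.2-1.07j)], [4.74-2.30j, -2.69+1.63j]]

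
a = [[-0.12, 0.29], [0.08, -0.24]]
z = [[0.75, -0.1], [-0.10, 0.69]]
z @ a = [[-0.10, 0.24], [0.07, -0.19]]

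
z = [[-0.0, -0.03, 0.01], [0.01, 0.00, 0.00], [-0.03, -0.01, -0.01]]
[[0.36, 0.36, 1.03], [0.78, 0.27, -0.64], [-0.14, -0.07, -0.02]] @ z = [[-0.03, -0.02, -0.01],[0.02, -0.02, 0.01],[-0.0, 0.0, -0.0]]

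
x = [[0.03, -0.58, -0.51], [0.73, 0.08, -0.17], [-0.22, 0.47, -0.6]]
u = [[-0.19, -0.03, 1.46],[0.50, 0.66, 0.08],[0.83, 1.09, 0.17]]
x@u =[[-0.72, -0.94, -0.09], [-0.24, -0.15, 1.04], [-0.22, -0.34, -0.39]]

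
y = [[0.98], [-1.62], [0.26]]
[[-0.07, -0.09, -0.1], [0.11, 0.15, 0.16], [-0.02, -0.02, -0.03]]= y @ [[-0.07, -0.09, -0.10]]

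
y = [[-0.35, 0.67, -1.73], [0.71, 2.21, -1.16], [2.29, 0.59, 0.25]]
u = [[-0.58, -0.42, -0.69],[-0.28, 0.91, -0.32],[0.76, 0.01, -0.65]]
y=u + [[0.23, 1.09, -1.04], [0.99, 1.30, -0.84], [1.53, 0.58, 0.9]]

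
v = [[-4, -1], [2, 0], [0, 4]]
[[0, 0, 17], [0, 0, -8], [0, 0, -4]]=v @ [[0, 0, -4], [0, 0, -1]]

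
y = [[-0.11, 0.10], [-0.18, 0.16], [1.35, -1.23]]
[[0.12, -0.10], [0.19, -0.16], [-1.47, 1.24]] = y @ [[-0.57,  0.62], [0.57,  -0.33]]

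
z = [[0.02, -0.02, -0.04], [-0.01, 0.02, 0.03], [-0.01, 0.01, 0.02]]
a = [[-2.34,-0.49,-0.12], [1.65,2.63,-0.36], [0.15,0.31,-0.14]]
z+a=[[-2.32, -0.51, -0.16], [1.64, 2.65, -0.33], [0.14, 0.32, -0.12]]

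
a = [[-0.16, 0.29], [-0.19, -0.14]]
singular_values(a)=[0.33, 0.23]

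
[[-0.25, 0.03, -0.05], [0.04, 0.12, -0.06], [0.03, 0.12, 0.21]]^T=[[-0.25, 0.04, 0.03],[0.03, 0.12, 0.12],[-0.05, -0.06, 0.21]]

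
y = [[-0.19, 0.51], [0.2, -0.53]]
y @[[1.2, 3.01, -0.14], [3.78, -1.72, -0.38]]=[[1.70, -1.45, -0.17], [-1.76, 1.51, 0.17]]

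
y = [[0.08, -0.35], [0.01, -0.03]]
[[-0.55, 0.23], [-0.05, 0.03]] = y@ [[-0.21, 3.05], [1.51, 0.04]]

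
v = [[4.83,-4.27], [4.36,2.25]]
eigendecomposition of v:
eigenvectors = [[(0.21+0.67j), 0.21-0.67j], [(0.71+0j), (0.71-0j)]]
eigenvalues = [(3.54+4.12j), (3.54-4.12j)]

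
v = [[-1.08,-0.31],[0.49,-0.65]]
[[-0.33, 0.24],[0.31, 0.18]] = v@ [[0.36, -0.12],  [-0.20, -0.37]]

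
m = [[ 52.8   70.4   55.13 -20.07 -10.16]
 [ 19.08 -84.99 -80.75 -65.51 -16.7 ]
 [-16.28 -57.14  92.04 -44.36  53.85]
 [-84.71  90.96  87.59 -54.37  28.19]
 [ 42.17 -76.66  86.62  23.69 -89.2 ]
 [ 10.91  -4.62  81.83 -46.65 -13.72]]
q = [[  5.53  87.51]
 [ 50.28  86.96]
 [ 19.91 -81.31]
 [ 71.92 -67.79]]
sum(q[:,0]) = 147.64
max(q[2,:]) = 19.91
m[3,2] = 87.59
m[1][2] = -80.75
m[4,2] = 86.62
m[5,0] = 10.91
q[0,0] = 5.53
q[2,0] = 19.91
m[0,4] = -10.16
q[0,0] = 5.53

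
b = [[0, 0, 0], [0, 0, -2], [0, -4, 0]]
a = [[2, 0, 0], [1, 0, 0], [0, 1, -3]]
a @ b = [[0, 0, 0], [0, 0, 0], [0, 12, -2]]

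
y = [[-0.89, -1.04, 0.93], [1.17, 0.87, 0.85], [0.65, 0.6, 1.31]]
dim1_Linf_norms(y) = [1.04, 1.17, 1.31]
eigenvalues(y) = [(1.84+0j), (-0.28+0.49j), (-0.28-0.49j)]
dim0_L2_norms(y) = [1.61, 1.48, 1.82]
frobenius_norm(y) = 2.84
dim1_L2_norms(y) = [1.65, 1.69, 1.58]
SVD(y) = [[-0.32, -0.9, -0.3], [0.73, -0.03, -0.69], [0.61, -0.43, 0.67]] @ diag([2.3143027809884584, 1.6449358940865169, 0.15391082565848238]) @ [[0.66, 0.57, 0.48],[0.29, 0.40, -0.87],[-0.69, 0.72, 0.09]]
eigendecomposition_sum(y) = [[0.00-0.00j, 0.00-0.00j, 0.01+0.00j],[0.46-0.00j, (0.33-0j), 1.33+0.00j],[0.52-0.00j, 0.38-0.00j, (1.51+0j)]] + [[(-0.45+0.07j), (-0.52-0.29j), 0.46+0.26j], [(0.36+0.12j), 0.27+0.42j, (-0.24-0.37j)], [0.07-0.05j, (0.11-0j), (-0.1+0j)]] + [[(-0.45-0.07j), (-0.52+0.29j), (0.46-0.26j)],[0.36-0.12j, (0.27-0.42j), -0.24+0.37j],[0.07+0.05j, 0.11+0.00j, -0.10-0.00j]]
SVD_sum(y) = [[-0.49, -0.42, -0.36], [1.11, 0.97, 0.81], [0.93, 0.81, 0.68]] + [[-0.44, -0.59, 1.29], [-0.02, -0.02, 0.05], [-0.21, -0.28, 0.62]] + [[0.03,-0.03,-0.00], [0.07,-0.08,-0.01], [-0.07,0.07,0.01]]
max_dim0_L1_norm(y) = 3.09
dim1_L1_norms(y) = [2.86, 2.89, 2.56]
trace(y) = 1.29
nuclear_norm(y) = 4.11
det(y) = 0.59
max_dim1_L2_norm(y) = 1.69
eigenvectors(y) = [[0j,(0.76+0j),0.76-0.00j], [0.66+0.00j,(-0.56-0.29j),(-0.56+0.29j)], [(0.75+0j),(-0.12+0.07j),(-0.12-0.07j)]]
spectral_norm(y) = 2.31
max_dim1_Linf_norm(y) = 1.31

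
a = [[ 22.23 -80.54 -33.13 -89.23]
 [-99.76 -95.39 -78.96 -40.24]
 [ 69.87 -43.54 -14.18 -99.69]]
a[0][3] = -89.23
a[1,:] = [-99.76, -95.39, -78.96, -40.24]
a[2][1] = -43.54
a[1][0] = -99.76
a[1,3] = -40.24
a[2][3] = -99.69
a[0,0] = 22.23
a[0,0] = 22.23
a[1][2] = -78.96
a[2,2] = -14.18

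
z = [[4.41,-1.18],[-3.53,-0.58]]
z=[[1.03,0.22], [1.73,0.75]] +[[3.38, -1.4], [-5.26, -1.33]]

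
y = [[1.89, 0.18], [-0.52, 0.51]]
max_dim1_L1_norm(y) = 2.07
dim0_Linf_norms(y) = [1.89, 0.51]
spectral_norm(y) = 1.96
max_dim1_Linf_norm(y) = 1.89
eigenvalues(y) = [1.82, 0.58]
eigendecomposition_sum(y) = [[1.92, 0.26], [-0.76, -0.11]] + [[-0.03, -0.08],  [0.24, 0.62]]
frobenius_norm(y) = 2.03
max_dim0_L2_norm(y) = 1.96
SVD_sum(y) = [[1.89, 0.04],[-0.51, -0.01]] + [[-0.00, 0.14],  [-0.01, 0.52]]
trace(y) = 2.40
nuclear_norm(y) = 2.50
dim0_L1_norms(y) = [2.41, 0.69]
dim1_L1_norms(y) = [2.07, 1.03]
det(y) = 1.06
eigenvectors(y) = [[0.93, -0.14], [-0.37, 0.99]]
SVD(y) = [[-0.97, 0.26], [0.26, 0.97]] @ diag([1.9606335201775946, 0.5393664798224053]) @ [[-1.0,-0.02], [-0.02,1.0]]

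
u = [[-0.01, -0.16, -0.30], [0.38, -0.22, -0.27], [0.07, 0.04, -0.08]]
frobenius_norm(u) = 0.63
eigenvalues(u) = [(-0.09+0.29j), (-0.09-0.29j), (-0.13+0j)]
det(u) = -0.01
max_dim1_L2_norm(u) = 0.52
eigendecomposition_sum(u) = [[-0.00+0.15j, -0.08-0.02j, (-0.14-0.07j)], [(0.16+0.12j), -0.09+0.08j, -0.20+0.09j], [(0.05-0.02j), (0.01+0.03j), (-0+0.06j)]] + [[(-0-0.15j), -0.08+0.02j, (-0.14+0.07j)],[(0.16-0.12j), -0.09-0.08j, -0.20-0.09j],[(0.05+0.02j), (0.01-0.03j), -0.00-0.06j]] + [[(-0.01+0j), (0.01+0j), (-0.02+0j)], [0.05-0.00j, -0.04-0.00j, (0.13-0j)], [-0.03+0.00j, 0.02+0.00j, -0.08+0.00j]]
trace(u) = -0.31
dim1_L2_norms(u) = [0.34, 0.52, 0.11]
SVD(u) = [[0.47, -0.88, 0.0],[0.87, 0.46, -0.15],[0.13, 0.07, 0.99]] @ diag([0.5758048978389927, 0.23632137025597788, 0.08307183388468202]) @ [[0.59, -0.45, -0.67],[0.8, 0.18, 0.57],[0.14, 0.87, -0.47]]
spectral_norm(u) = 0.58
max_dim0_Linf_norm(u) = 0.38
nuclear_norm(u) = 0.90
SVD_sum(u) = [[0.16, -0.12, -0.18], [0.29, -0.23, -0.34], [0.04, -0.03, -0.05]] + [[-0.17, -0.04, -0.12], [0.09, 0.02, 0.06], [0.01, 0.0, 0.01]] + [[0.0, 0.00, -0.00], [-0.00, -0.01, 0.01], [0.01, 0.07, -0.04]]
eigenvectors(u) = [[(-0.34-0.45j), (-0.34+0.45j), 0.15+0.00j], [(-0.79+0j), -0.79-0.00j, -0.85+0.00j], [(-0.1+0.2j), -0.10-0.20j, 0.51+0.00j]]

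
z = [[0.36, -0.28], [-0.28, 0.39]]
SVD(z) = [[-0.69, 0.73], [0.73, 0.69]] @ diag([0.655401497856199, 0.09459850214380096]) @ [[-0.69, 0.73], [0.73, 0.69]]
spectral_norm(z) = 0.66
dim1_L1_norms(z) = [0.64, 0.67]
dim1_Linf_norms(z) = [0.36, 0.39]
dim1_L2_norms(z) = [0.46, 0.48]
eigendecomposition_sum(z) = [[0.05, 0.05], [0.05, 0.04]] + [[0.31, -0.33], [-0.33, 0.35]]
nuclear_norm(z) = 0.75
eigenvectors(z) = [[-0.73, 0.69], [-0.69, -0.73]]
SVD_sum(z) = [[0.31,-0.33],  [-0.33,0.35]] + [[0.05, 0.05],[0.05, 0.04]]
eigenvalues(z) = [0.09, 0.66]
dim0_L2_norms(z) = [0.46, 0.48]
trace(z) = 0.75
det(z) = 0.06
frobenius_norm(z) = 0.66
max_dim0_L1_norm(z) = 0.67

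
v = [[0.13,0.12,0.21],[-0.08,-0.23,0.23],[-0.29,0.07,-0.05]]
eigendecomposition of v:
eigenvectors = [[(0.66+0j),  (0.66-0j),  0.09+0.00j], [0.05+0.41j,  (0.05-0.41j),  (-0.93+0j)], [-0.19+0.61j,  (-0.19-0.61j),  0.35+0.00j]]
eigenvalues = [(0.08+0.27j), (0.08-0.27j), (-0.31+0j)]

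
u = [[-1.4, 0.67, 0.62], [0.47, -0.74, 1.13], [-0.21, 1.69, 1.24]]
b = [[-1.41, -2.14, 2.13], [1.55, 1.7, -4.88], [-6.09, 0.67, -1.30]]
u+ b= [[-2.81,-1.47,2.75], [2.02,0.96,-3.75], [-6.30,2.36,-0.06]]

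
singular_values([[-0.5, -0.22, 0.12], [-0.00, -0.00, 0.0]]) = [0.56, -0.0]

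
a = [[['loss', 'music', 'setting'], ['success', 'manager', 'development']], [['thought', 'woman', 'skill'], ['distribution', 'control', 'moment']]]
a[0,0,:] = ['loss', 'music', 'setting']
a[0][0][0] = 'loss'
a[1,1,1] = 'control'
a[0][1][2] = 'development'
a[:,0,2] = ['setting', 'skill']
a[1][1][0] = 'distribution'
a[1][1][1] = 'control'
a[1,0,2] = 'skill'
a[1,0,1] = 'woman'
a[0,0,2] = 'setting'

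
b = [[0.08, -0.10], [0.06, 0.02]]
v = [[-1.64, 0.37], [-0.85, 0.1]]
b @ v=[[-0.05, 0.02], [-0.12, 0.02]]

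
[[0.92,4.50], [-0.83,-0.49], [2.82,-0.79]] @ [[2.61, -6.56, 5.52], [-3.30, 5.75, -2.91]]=[[-12.45, 19.84, -8.02],  [-0.55, 2.63, -3.16],  [9.97, -23.04, 17.87]]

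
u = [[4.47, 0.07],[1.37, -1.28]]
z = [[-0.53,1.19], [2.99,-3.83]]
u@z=[[-2.16, 5.05], [-4.55, 6.53]]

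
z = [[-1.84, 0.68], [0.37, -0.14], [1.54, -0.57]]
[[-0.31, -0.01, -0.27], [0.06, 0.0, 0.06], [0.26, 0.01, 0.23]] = z @ [[0.14, 0.05, 0.06],[-0.08, 0.12, -0.24]]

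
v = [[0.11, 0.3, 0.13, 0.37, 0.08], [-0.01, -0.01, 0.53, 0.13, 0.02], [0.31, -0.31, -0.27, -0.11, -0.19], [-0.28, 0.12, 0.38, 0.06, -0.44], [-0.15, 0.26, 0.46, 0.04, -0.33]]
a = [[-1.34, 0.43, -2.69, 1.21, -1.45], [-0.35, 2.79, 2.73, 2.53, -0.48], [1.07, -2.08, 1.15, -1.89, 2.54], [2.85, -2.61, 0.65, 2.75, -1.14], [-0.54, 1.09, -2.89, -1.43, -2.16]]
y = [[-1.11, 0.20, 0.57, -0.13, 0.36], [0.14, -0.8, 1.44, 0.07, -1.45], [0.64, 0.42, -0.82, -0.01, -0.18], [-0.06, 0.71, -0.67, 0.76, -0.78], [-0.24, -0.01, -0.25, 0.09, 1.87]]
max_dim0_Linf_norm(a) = 2.89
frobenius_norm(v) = 1.31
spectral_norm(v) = 1.06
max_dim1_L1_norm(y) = 3.9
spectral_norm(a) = 6.22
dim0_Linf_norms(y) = [1.11, 0.8, 1.44, 0.76, 1.87]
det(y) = 0.48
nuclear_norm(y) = 6.72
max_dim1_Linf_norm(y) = 1.87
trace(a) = 3.19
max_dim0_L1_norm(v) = 1.77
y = a @ v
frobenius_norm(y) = 3.69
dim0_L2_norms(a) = [3.39, 4.51, 4.98, 4.59, 3.84]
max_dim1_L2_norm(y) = 2.2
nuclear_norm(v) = 2.47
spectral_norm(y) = 2.74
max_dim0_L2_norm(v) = 0.85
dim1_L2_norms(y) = [1.32, 2.2, 1.14, 1.46, 1.9]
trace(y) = -0.10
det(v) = -0.01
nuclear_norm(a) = 18.13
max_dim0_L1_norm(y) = 4.64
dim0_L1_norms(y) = [2.19, 2.14, 3.75, 1.06, 4.64]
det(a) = -50.37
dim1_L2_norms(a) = [3.58, 4.69, 4.1, 4.92, 4.07]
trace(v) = -0.44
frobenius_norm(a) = 9.61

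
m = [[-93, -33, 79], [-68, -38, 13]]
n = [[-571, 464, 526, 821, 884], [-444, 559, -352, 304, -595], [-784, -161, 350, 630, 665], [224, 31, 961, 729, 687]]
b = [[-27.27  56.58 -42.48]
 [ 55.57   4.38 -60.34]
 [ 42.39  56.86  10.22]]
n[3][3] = 729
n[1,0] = -444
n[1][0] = -444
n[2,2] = 350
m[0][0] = -93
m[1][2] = 13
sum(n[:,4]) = 1641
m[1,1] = -38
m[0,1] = -33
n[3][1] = 31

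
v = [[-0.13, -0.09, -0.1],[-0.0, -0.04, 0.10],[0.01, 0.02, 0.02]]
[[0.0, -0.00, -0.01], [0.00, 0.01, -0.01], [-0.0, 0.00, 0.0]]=v @ [[0.08, 0.04, 0.11], [-0.12, -0.06, 0.06], [0.0, 0.04, -0.10]]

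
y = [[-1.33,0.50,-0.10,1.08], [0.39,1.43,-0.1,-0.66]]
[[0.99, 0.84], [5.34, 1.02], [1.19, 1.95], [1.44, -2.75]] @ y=[[-0.99, 1.70, -0.18, 0.51], [-6.70, 4.13, -0.64, 5.09], [-0.82, 3.38, -0.31, -0.00], [-2.99, -3.21, 0.13, 3.37]]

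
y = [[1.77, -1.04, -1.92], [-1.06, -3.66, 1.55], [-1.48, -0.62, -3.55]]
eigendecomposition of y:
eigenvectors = [[(0.95+0j), (-0.07-0.22j), (-0.07+0.22j)], [-0.22+0.00j, (-0.75+0j), -0.75-0.00j], [-0.21+0.00j, (0.09-0.62j), 0.09+0.62j]]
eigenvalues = [(2.44+0j), (-3.94+0.97j), (-3.94-0.97j)]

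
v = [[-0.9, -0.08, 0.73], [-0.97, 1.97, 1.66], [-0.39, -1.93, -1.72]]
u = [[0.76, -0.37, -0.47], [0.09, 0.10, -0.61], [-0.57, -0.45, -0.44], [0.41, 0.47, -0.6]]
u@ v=[[-0.14, 0.12, 0.75], [0.06, 1.37, 1.28], [1.12, 0.01, -0.41], [-0.59, 2.05, 2.11]]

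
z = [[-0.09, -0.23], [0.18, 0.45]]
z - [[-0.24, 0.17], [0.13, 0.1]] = [[0.15, -0.40], [0.05, 0.35]]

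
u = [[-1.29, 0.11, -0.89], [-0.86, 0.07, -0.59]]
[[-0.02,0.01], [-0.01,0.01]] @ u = [[0.02, -0.00, 0.01],[0.0, -0.00, 0.00]]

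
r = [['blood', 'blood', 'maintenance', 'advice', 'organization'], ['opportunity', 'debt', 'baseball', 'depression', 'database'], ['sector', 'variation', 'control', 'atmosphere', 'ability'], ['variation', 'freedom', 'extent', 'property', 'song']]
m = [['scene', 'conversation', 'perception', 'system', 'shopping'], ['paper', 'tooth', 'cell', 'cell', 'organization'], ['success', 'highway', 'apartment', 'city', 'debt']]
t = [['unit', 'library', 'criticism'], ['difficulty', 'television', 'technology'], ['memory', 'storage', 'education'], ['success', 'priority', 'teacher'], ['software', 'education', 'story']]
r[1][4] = 'database'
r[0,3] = 'advice'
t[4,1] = 'education'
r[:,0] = ['blood', 'opportunity', 'sector', 'variation']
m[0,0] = 'scene'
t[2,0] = 'memory'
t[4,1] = 'education'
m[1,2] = 'cell'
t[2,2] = 'education'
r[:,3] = ['advice', 'depression', 'atmosphere', 'property']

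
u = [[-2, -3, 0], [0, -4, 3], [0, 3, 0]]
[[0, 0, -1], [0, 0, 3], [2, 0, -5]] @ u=[[0, -3, 0], [0, 9, 0], [-4, -21, 0]]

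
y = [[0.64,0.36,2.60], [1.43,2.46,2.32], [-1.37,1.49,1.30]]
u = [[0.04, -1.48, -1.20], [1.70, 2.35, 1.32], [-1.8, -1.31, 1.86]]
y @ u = [[-4.04, -3.51, 4.54], [0.06, 0.63, 5.85], [0.14, 3.83, 6.03]]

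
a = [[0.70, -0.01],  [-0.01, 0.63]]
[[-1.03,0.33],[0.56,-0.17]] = a@[[-1.46, 0.47], [0.86, -0.26]]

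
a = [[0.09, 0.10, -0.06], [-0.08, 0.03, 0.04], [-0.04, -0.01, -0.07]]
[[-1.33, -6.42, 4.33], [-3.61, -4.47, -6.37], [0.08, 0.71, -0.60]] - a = [[-1.42,-6.52,4.39], [-3.53,-4.50,-6.41], [0.12,0.72,-0.53]]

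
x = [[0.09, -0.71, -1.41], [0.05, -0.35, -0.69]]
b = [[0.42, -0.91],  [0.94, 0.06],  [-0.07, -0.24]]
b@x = [[-0.01,0.02,0.04], [0.09,-0.69,-1.37], [-0.02,0.13,0.26]]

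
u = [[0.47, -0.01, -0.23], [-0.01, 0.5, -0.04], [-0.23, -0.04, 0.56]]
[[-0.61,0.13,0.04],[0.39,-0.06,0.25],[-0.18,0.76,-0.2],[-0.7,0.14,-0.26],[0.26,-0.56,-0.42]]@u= [[-0.30, 0.07, 0.16], [0.13, -0.04, 0.05], [-0.05, 0.39, -0.1], [-0.27, 0.09, 0.01], [0.22, -0.27, -0.27]]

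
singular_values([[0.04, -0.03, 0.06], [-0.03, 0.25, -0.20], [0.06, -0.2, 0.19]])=[0.43, 0.05, 0.0]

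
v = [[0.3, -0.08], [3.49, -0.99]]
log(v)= [[(-4.94-1.17j), 0.36+0.34j],[-15.84-14.82j, (0.91+4.31j)]]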